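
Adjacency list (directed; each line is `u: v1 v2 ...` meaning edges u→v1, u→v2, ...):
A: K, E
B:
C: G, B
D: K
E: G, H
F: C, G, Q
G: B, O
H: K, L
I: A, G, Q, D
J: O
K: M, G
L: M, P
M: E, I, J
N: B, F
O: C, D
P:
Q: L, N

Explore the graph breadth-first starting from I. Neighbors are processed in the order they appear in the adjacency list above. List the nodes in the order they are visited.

Visit I; enqueue A, G, Q, D → queue [A, G, Q, D]
Visit A; enqueue K, E → queue [G, Q, D, K, E]
Visit G; enqueue B, O → queue [Q, D, K, E, B, O]
Visit Q; enqueue L, N → queue [D, K, E, B, O, L, N]
Visit D → queue [K, E, B, O, L, N]
Visit K; enqueue M → queue [E, B, O, L, N, M]
Visit E; enqueue H → queue [B, O, L, N, M, H]
Visit B → queue [O, L, N, M, H]
Visit O; enqueue C → queue [L, N, M, H, C]
Visit L; enqueue P → queue [N, M, H, C, P]
Visit N; enqueue F → queue [M, H, C, P, F]
Visit M; enqueue J → queue [H, C, P, F, J]
Visit H → queue [C, P, F, J]
Visit C → queue [P, F, J]
Visit P → queue [F, J]
Visit F → queue [J]
Visit J → queue []

I A G Q D K E B O L N M H C P F J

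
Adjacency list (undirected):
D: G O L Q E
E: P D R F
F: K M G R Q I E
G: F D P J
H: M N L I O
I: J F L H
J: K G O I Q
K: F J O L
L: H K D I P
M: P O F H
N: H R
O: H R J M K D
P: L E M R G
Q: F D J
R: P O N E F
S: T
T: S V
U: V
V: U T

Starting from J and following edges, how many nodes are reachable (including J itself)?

15

BFS from J visits: J, Q, O, K, I, G, F, D, R, M, H, L, P, E, N
Reachable nodes: 15 of 19 total.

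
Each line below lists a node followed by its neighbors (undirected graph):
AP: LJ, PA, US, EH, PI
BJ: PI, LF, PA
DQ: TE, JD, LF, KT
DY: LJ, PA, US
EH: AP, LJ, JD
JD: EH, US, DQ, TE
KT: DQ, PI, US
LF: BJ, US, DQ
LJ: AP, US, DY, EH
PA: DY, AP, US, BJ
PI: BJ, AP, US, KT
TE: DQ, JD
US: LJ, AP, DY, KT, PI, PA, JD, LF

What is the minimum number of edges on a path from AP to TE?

Level 0: AP
Level 1: EH, LJ, PA, PI, US
Level 2: BJ, DY, JD, KT, LF
Level 3: DQ, TE
TE first appears at level 3.

3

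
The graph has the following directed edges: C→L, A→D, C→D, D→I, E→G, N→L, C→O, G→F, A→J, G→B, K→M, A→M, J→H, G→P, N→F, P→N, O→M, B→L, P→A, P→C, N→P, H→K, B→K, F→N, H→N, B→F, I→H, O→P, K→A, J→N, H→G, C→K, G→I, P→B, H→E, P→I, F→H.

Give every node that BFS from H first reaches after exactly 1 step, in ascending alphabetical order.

E, G, K, N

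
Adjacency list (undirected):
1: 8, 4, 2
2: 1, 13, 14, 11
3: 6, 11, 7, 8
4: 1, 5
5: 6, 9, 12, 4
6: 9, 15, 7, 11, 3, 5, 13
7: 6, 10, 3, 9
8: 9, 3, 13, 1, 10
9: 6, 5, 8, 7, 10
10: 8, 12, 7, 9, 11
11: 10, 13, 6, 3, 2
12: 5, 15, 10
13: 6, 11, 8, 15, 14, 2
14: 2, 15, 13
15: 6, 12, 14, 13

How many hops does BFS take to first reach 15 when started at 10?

2

Level 0: 10
Level 1: 7, 8, 9, 11, 12
Level 2: 1, 2, 3, 5, 6, 13, 15
Level 3: 4, 14
15 first appears at level 2.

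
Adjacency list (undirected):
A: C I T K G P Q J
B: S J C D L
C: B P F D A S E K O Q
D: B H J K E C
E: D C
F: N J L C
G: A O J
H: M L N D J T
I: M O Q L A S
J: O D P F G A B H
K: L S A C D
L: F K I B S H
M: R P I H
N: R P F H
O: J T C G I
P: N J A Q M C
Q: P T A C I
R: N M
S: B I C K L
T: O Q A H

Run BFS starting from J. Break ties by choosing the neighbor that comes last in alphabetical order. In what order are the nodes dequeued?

J P O H G F D B A Q N M C T I L K E S R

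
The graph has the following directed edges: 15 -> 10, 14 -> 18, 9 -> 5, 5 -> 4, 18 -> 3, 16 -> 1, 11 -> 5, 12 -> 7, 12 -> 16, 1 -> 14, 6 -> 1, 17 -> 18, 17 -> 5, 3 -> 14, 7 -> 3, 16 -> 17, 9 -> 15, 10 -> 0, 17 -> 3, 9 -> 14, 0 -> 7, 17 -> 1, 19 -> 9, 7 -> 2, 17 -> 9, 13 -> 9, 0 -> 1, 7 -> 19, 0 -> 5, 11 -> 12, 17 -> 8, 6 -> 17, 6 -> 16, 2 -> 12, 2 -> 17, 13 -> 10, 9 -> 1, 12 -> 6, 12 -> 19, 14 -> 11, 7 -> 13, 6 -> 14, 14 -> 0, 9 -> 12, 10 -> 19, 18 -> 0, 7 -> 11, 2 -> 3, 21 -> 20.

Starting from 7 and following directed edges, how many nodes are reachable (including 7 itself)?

BFS from 7 visits: 7, 2, 3, 11, 13, 19, 12, 17, 14, 5, 9, 10, 6, 16, 1, 8, 18, 0, 4, 15
Reachable nodes: 20 of 22 total.

20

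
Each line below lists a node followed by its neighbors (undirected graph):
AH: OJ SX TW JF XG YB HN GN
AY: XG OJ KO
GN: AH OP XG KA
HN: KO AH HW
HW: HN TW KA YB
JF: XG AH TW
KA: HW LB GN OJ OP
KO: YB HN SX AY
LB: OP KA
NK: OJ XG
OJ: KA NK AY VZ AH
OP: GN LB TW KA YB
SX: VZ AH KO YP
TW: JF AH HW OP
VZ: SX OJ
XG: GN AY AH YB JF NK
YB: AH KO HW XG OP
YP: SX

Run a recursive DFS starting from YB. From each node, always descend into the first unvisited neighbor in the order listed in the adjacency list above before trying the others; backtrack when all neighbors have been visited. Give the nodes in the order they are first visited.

Visit YB
YB → AH
AH → OJ
OJ → KA
KA → HW
HW → HN
HN → KO
KO → SX
SX → VZ
SX → YP
KO → AY
AY → XG
XG → GN
GN → OP
OP → LB
OP → TW
TW → JF
XG → NK

YB AH OJ KA HW HN KO SX VZ YP AY XG GN OP LB TW JF NK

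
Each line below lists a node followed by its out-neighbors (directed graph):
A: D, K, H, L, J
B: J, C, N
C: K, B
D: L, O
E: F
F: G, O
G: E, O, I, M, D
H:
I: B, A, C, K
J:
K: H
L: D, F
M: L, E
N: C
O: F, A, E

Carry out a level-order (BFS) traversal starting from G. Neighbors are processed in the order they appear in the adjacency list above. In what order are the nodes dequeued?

G -> E -> O -> I -> M -> D -> F -> A -> B -> C -> K -> L -> H -> J -> N

Visit G; enqueue E, O, I, M, D → queue [E, O, I, M, D]
Visit E; enqueue F → queue [O, I, M, D, F]
Visit O; enqueue A → queue [I, M, D, F, A]
Visit I; enqueue B, C, K → queue [M, D, F, A, B, C, K]
Visit M; enqueue L → queue [D, F, A, B, C, K, L]
Visit D → queue [F, A, B, C, K, L]
Visit F → queue [A, B, C, K, L]
Visit A; enqueue H, J → queue [B, C, K, L, H, J]
Visit B; enqueue N → queue [C, K, L, H, J, N]
Visit C → queue [K, L, H, J, N]
Visit K → queue [L, H, J, N]
Visit L → queue [H, J, N]
Visit H → queue [J, N]
Visit J → queue [N]
Visit N → queue []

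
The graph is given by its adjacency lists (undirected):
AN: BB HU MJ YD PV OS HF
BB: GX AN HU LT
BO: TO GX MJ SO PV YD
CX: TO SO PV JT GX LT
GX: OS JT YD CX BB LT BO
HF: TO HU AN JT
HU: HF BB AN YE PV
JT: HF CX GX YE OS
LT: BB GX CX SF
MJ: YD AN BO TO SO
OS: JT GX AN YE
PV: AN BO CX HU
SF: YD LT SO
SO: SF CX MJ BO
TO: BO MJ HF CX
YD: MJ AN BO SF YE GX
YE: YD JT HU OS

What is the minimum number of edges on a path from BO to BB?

Level 0: BO
Level 1: GX, MJ, PV, SO, TO, YD
Level 2: AN, BB, CX, HF, HU, JT, LT, OS, SF, YE
BB first appears at level 2.

2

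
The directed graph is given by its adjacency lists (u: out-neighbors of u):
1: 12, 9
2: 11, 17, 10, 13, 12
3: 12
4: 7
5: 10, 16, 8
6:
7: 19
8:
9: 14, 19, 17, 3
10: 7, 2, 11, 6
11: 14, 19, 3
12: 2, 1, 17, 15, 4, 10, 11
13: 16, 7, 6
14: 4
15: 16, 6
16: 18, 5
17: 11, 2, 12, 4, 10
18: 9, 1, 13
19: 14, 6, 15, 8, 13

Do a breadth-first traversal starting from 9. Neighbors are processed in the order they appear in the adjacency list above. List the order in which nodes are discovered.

9 -> 14 -> 19 -> 17 -> 3 -> 4 -> 6 -> 15 -> 8 -> 13 -> 11 -> 2 -> 12 -> 10 -> 7 -> 16 -> 1 -> 18 -> 5

Visit 9; enqueue 14, 19, 17, 3 → queue [14, 19, 17, 3]
Visit 14; enqueue 4 → queue [19, 17, 3, 4]
Visit 19; enqueue 6, 15, 8, 13 → queue [17, 3, 4, 6, 15, 8, 13]
Visit 17; enqueue 11, 2, 12, 10 → queue [3, 4, 6, 15, 8, 13, 11, 2, 12, 10]
Visit 3 → queue [4, 6, 15, 8, 13, 11, 2, 12, 10]
Visit 4; enqueue 7 → queue [6, 15, 8, 13, 11, 2, 12, 10, 7]
Visit 6 → queue [15, 8, 13, 11, 2, 12, 10, 7]
Visit 15; enqueue 16 → queue [8, 13, 11, 2, 12, 10, 7, 16]
Visit 8 → queue [13, 11, 2, 12, 10, 7, 16]
Visit 13 → queue [11, 2, 12, 10, 7, 16]
Visit 11 → queue [2, 12, 10, 7, 16]
Visit 2 → queue [12, 10, 7, 16]
Visit 12; enqueue 1 → queue [10, 7, 16, 1]
Visit 10 → queue [7, 16, 1]
Visit 7 → queue [16, 1]
Visit 16; enqueue 18, 5 → queue [1, 18, 5]
Visit 1 → queue [18, 5]
Visit 18 → queue [5]
Visit 5 → queue []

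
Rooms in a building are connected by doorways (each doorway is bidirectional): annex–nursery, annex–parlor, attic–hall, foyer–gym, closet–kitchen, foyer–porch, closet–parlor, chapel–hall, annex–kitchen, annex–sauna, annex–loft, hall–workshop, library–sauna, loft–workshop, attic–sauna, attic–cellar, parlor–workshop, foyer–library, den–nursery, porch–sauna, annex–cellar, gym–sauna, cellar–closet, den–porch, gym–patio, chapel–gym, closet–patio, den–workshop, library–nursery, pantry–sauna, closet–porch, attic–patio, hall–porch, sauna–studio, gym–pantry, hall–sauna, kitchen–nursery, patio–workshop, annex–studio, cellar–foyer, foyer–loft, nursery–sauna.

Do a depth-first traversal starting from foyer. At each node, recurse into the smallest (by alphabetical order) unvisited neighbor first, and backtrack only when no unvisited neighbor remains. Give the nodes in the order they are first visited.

foyer -> cellar -> annex -> kitchen -> closet -> parlor -> workshop -> den -> nursery -> library -> sauna -> attic -> hall -> chapel -> gym -> pantry -> patio -> porch -> studio -> loft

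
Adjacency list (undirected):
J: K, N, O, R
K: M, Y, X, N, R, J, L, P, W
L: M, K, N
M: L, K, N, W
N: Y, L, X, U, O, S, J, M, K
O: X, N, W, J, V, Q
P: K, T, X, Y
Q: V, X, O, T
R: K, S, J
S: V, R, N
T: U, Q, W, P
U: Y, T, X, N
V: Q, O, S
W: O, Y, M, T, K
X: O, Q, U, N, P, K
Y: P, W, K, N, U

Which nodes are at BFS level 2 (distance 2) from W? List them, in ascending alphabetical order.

J, L, N, P, Q, R, U, V, X

Level 0: W
Level 1: K, M, O, T, Y
Level 2: J, L, N, P, Q, R, U, V, X
Level 3: S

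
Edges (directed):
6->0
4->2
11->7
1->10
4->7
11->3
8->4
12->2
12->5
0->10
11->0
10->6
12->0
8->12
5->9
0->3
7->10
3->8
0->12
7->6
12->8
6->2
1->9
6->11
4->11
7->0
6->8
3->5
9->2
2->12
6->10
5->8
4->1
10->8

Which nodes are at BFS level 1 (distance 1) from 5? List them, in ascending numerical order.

8, 9

Level 0: 5
Level 1: 8, 9
Level 2: 2, 4, 12
Level 3: 0, 1, 7, 11
Level 4: 3, 6, 10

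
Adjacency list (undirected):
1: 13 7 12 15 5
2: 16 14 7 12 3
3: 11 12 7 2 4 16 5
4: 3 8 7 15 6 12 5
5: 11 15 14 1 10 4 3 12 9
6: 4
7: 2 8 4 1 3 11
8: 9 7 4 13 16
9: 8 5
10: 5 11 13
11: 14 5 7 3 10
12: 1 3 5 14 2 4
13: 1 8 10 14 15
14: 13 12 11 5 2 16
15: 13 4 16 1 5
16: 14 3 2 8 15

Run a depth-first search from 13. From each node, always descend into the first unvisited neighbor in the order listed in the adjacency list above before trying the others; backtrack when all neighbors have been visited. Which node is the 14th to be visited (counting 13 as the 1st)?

Visit 13
13 → 1
1 → 7
7 → 2
2 → 16
16 → 14
14 → 12
12 → 3
3 → 11
11 → 5
5 → 15
15 → 4
4 → 8
8 → 9
4 → 6
5 → 10

Visit order: 13, 1, 7, 2, 16, 14, 12, 3, 11, 5, 15, 4, 8, 9, 6, 10

9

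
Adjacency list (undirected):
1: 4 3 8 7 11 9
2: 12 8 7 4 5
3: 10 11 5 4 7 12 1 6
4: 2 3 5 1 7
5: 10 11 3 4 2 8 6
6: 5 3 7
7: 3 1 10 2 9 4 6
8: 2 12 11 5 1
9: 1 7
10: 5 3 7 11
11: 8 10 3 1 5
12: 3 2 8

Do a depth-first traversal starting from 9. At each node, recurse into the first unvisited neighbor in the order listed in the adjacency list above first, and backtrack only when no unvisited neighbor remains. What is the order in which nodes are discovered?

Visit 9
9 → 1
1 → 4
4 → 2
2 → 12
12 → 3
3 → 10
10 → 5
5 → 11
11 → 8
5 → 6
6 → 7

9 -> 1 -> 4 -> 2 -> 12 -> 3 -> 10 -> 5 -> 11 -> 8 -> 6 -> 7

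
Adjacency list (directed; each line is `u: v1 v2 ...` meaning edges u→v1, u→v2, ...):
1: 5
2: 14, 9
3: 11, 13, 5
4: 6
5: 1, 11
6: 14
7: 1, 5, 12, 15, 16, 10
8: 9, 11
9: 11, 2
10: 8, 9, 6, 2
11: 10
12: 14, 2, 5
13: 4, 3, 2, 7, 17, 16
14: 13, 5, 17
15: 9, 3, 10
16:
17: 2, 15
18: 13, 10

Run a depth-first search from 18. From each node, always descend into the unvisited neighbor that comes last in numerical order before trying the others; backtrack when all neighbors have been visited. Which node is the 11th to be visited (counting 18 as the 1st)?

Visit 18
18 → 13
13 → 17
17 → 15
15 → 10
10 → 9
9 → 11
9 → 2
2 → 14
14 → 5
5 → 1
10 → 8
10 → 6
15 → 3
13 → 16
13 → 7
7 → 12
13 → 4

Visit order: 18, 13, 17, 15, 10, 9, 11, 2, 14, 5, 1, 8, 6, 3, 16, 7, 12, 4

1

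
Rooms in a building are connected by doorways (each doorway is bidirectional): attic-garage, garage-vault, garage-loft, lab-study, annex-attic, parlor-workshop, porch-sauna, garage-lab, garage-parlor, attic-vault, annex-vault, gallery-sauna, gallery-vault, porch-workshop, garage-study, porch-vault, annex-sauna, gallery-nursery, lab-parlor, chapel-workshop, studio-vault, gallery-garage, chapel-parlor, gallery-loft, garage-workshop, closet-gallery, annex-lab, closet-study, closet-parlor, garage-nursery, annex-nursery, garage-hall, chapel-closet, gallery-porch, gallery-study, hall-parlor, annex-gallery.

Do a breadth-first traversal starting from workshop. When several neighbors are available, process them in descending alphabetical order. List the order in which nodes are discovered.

Visit workshop; enqueue porch, parlor, garage, chapel → queue [porch, parlor, garage, chapel]
Visit porch; enqueue vault, sauna, gallery → queue [parlor, garage, chapel, vault, sauna, gallery]
Visit parlor; enqueue lab, hall, closet → queue [garage, chapel, vault, sauna, gallery, lab, hall, closet]
Visit garage; enqueue study, nursery, loft, attic → queue [chapel, vault, sauna, gallery, lab, hall, closet, study, nursery, loft, attic]
Visit chapel → queue [vault, sauna, gallery, lab, hall, closet, study, nursery, loft, attic]
Visit vault; enqueue studio, annex → queue [sauna, gallery, lab, hall, closet, study, nursery, loft, attic, studio, annex]
Visit sauna → queue [gallery, lab, hall, closet, study, nursery, loft, attic, studio, annex]
Visit gallery → queue [lab, hall, closet, study, nursery, loft, attic, studio, annex]
Visit lab → queue [hall, closet, study, nursery, loft, attic, studio, annex]
Visit hall → queue [closet, study, nursery, loft, attic, studio, annex]
Visit closet → queue [study, nursery, loft, attic, studio, annex]
Visit study → queue [nursery, loft, attic, studio, annex]
Visit nursery → queue [loft, attic, studio, annex]
Visit loft → queue [attic, studio, annex]
Visit attic → queue [studio, annex]
Visit studio → queue [annex]
Visit annex → queue []

workshop → porch → parlor → garage → chapel → vault → sauna → gallery → lab → hall → closet → study → nursery → loft → attic → studio → annex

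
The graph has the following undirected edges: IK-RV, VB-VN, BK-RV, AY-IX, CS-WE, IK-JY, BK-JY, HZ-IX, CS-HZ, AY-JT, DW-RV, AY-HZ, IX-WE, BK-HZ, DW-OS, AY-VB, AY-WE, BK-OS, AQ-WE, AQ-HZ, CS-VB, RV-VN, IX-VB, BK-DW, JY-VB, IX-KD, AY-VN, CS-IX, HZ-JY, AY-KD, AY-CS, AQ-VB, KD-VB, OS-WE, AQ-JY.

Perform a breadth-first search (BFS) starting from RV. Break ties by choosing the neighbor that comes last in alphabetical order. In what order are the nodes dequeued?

Visit RV; enqueue VN, IK, DW, BK → queue [VN, IK, DW, BK]
Visit VN; enqueue VB, AY → queue [IK, DW, BK, VB, AY]
Visit IK; enqueue JY → queue [DW, BK, VB, AY, JY]
Visit DW; enqueue OS → queue [BK, VB, AY, JY, OS]
Visit BK; enqueue HZ → queue [VB, AY, JY, OS, HZ]
Visit VB; enqueue KD, IX, CS, AQ → queue [AY, JY, OS, HZ, KD, IX, CS, AQ]
Visit AY; enqueue WE, JT → queue [JY, OS, HZ, KD, IX, CS, AQ, WE, JT]
Visit JY → queue [OS, HZ, KD, IX, CS, AQ, WE, JT]
Visit OS → queue [HZ, KD, IX, CS, AQ, WE, JT]
Visit HZ → queue [KD, IX, CS, AQ, WE, JT]
Visit KD → queue [IX, CS, AQ, WE, JT]
Visit IX → queue [CS, AQ, WE, JT]
Visit CS → queue [AQ, WE, JT]
Visit AQ → queue [WE, JT]
Visit WE → queue [JT]
Visit JT → queue []

RV -> VN -> IK -> DW -> BK -> VB -> AY -> JY -> OS -> HZ -> KD -> IX -> CS -> AQ -> WE -> JT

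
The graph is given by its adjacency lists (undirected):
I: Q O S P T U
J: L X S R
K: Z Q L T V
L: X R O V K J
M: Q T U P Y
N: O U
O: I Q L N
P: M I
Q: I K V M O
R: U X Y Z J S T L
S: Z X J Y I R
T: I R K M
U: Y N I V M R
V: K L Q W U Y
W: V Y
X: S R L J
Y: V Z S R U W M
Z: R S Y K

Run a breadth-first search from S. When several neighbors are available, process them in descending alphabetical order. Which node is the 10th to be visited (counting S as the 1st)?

Visit S; enqueue Z, Y, X, R, J, I → queue [Z, Y, X, R, J, I]
Visit Z; enqueue K → queue [Y, X, R, J, I, K]
Visit Y; enqueue W, V, U, M → queue [X, R, J, I, K, W, V, U, M]
Visit X; enqueue L → queue [R, J, I, K, W, V, U, M, L]
Visit R; enqueue T → queue [J, I, K, W, V, U, M, L, T]
Visit J → queue [I, K, W, V, U, M, L, T]
Visit I; enqueue Q, P, O → queue [K, W, V, U, M, L, T, Q, P, O]
Visit K → queue [W, V, U, M, L, T, Q, P, O]
Visit W → queue [V, U, M, L, T, Q, P, O]
Visit V → queue [U, M, L, T, Q, P, O]
Visit U; enqueue N → queue [M, L, T, Q, P, O, N]
Visit M → queue [L, T, Q, P, O, N]
Visit L → queue [T, Q, P, O, N]
Visit T → queue [Q, P, O, N]
Visit Q → queue [P, O, N]
Visit P → queue [O, N]
Visit O → queue [N]
Visit N → queue []

Visit order: S, Z, Y, X, R, J, I, K, W, V, U, M, L, T, Q, P, O, N

V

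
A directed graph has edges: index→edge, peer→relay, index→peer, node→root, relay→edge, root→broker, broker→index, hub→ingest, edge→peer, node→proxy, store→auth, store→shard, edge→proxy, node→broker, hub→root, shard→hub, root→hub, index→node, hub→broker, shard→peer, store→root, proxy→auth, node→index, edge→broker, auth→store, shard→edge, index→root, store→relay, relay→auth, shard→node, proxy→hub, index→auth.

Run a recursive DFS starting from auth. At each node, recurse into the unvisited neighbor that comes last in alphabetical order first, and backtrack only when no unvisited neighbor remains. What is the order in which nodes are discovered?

auth, store, shard, peer, relay, edge, proxy, hub, root, broker, index, node, ingest

Visit auth
auth → store
store → shard
shard → peer
peer → relay
relay → edge
edge → proxy
proxy → hub
hub → root
root → broker
broker → index
index → node
hub → ingest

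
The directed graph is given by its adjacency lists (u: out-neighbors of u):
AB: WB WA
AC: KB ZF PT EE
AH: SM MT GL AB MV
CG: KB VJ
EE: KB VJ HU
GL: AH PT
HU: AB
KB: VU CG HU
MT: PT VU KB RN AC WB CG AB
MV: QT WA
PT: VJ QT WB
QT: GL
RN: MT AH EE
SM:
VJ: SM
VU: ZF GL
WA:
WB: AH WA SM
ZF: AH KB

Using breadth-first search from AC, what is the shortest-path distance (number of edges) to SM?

Level 0: AC
Level 1: EE, KB, PT, ZF
Level 2: AH, CG, HU, QT, VJ, VU, WB
Level 3: AB, GL, MT, MV, SM, WA
Level 4: RN
SM first appears at level 3.

3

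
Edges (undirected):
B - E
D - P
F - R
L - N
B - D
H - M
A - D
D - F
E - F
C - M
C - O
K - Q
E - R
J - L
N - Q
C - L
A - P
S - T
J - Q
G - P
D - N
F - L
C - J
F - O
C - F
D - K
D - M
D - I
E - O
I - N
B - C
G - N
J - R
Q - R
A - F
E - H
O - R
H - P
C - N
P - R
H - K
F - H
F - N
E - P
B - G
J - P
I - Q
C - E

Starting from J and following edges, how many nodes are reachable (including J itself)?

BFS from J visits: J, C, L, P, Q, R, B, E, F, M, N, O, A, D, G, H, I, K
Reachable nodes: 18 of 20 total.

18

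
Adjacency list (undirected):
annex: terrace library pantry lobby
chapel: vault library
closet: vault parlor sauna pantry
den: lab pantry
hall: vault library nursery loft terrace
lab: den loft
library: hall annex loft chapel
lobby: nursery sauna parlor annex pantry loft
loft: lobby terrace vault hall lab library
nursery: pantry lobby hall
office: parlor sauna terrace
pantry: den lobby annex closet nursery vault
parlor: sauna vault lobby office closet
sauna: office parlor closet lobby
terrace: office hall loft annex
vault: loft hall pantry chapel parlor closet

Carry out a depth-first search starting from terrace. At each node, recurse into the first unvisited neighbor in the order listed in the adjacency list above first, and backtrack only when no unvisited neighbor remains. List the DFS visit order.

Visit terrace
terrace → office
office → parlor
parlor → sauna
sauna → closet
closet → vault
vault → loft
loft → lobby
lobby → nursery
nursery → pantry
pantry → den
den → lab
pantry → annex
annex → library
library → hall
library → chapel

terrace, office, parlor, sauna, closet, vault, loft, lobby, nursery, pantry, den, lab, annex, library, hall, chapel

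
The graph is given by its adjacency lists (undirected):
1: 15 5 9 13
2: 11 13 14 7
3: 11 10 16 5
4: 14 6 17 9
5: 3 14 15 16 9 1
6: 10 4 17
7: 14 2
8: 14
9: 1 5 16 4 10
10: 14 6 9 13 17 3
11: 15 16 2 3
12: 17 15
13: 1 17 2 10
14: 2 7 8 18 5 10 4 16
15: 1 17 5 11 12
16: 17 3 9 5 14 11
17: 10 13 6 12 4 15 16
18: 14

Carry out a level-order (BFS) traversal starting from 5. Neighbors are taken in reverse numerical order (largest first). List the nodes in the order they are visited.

Visit 5; enqueue 16, 15, 14, 9, 3, 1 → queue [16, 15, 14, 9, 3, 1]
Visit 16; enqueue 17, 11 → queue [15, 14, 9, 3, 1, 17, 11]
Visit 15; enqueue 12 → queue [14, 9, 3, 1, 17, 11, 12]
Visit 14; enqueue 18, 10, 8, 7, 4, 2 → queue [9, 3, 1, 17, 11, 12, 18, 10, 8, 7, 4, 2]
Visit 9 → queue [3, 1, 17, 11, 12, 18, 10, 8, 7, 4, 2]
Visit 3 → queue [1, 17, 11, 12, 18, 10, 8, 7, 4, 2]
Visit 1; enqueue 13 → queue [17, 11, 12, 18, 10, 8, 7, 4, 2, 13]
Visit 17; enqueue 6 → queue [11, 12, 18, 10, 8, 7, 4, 2, 13, 6]
Visit 11 → queue [12, 18, 10, 8, 7, 4, 2, 13, 6]
Visit 12 → queue [18, 10, 8, 7, 4, 2, 13, 6]
Visit 18 → queue [10, 8, 7, 4, 2, 13, 6]
Visit 10 → queue [8, 7, 4, 2, 13, 6]
Visit 8 → queue [7, 4, 2, 13, 6]
Visit 7 → queue [4, 2, 13, 6]
Visit 4 → queue [2, 13, 6]
Visit 2 → queue [13, 6]
Visit 13 → queue [6]
Visit 6 → queue []

5, 16, 15, 14, 9, 3, 1, 17, 11, 12, 18, 10, 8, 7, 4, 2, 13, 6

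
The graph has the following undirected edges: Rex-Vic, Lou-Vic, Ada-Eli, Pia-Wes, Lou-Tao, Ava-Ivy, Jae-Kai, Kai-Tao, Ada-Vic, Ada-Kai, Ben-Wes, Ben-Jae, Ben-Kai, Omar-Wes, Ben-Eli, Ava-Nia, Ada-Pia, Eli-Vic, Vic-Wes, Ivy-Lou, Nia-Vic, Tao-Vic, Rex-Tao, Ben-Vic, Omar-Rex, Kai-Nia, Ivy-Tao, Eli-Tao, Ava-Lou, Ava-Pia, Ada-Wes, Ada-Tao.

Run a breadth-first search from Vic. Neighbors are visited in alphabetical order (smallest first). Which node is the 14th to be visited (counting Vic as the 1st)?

Ivy

Visit Vic; enqueue Ada, Ben, Eli, Lou, Nia, Rex, Tao, Wes → queue [Ada, Ben, Eli, Lou, Nia, Rex, Tao, Wes]
Visit Ada; enqueue Kai, Pia → queue [Ben, Eli, Lou, Nia, Rex, Tao, Wes, Kai, Pia]
Visit Ben; enqueue Jae → queue [Eli, Lou, Nia, Rex, Tao, Wes, Kai, Pia, Jae]
Visit Eli → queue [Lou, Nia, Rex, Tao, Wes, Kai, Pia, Jae]
Visit Lou; enqueue Ava, Ivy → queue [Nia, Rex, Tao, Wes, Kai, Pia, Jae, Ava, Ivy]
Visit Nia → queue [Rex, Tao, Wes, Kai, Pia, Jae, Ava, Ivy]
Visit Rex; enqueue Omar → queue [Tao, Wes, Kai, Pia, Jae, Ava, Ivy, Omar]
Visit Tao → queue [Wes, Kai, Pia, Jae, Ava, Ivy, Omar]
Visit Wes → queue [Kai, Pia, Jae, Ava, Ivy, Omar]
Visit Kai → queue [Pia, Jae, Ava, Ivy, Omar]
Visit Pia → queue [Jae, Ava, Ivy, Omar]
Visit Jae → queue [Ava, Ivy, Omar]
Visit Ava → queue [Ivy, Omar]
Visit Ivy → queue [Omar]
Visit Omar → queue []

Visit order: Vic, Ada, Ben, Eli, Lou, Nia, Rex, Tao, Wes, Kai, Pia, Jae, Ava, Ivy, Omar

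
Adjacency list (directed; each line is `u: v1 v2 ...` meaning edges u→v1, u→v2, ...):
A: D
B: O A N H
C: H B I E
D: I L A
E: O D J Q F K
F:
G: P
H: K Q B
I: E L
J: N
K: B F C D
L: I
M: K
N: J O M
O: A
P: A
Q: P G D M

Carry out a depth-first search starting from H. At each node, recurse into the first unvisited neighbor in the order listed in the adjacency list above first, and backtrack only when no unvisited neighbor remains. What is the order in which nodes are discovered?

H -> K -> B -> O -> A -> D -> I -> E -> J -> N -> M -> Q -> P -> G -> F -> L -> C

Visit H
H → K
K → B
B → O
O → A
A → D
D → I
I → E
E → J
J → N
N → M
E → Q
Q → P
Q → G
E → F
I → L
K → C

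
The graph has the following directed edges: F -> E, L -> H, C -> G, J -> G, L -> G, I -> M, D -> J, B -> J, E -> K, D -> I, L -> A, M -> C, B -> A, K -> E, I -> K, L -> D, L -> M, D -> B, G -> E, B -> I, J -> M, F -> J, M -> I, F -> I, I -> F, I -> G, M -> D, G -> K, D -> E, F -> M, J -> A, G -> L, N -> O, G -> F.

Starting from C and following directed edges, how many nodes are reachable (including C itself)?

BFS from C visits: C, G, E, F, K, L, I, J, M, A, D, H, B
Reachable nodes: 13 of 15 total.

13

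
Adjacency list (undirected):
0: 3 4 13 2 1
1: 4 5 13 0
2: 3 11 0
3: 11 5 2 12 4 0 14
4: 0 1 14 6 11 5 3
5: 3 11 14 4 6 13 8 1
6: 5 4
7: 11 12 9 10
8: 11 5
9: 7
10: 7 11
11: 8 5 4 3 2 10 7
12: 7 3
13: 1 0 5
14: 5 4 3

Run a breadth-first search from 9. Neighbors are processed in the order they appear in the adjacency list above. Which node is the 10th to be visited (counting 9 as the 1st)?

2

Visit 9; enqueue 7 → queue [7]
Visit 7; enqueue 11, 12, 10 → queue [11, 12, 10]
Visit 11; enqueue 8, 5, 4, 3, 2 → queue [12, 10, 8, 5, 4, 3, 2]
Visit 12 → queue [10, 8, 5, 4, 3, 2]
Visit 10 → queue [8, 5, 4, 3, 2]
Visit 8 → queue [5, 4, 3, 2]
Visit 5; enqueue 14, 6, 13, 1 → queue [4, 3, 2, 14, 6, 13, 1]
Visit 4; enqueue 0 → queue [3, 2, 14, 6, 13, 1, 0]
Visit 3 → queue [2, 14, 6, 13, 1, 0]
Visit 2 → queue [14, 6, 13, 1, 0]
Visit 14 → queue [6, 13, 1, 0]
Visit 6 → queue [13, 1, 0]
Visit 13 → queue [1, 0]
Visit 1 → queue [0]
Visit 0 → queue []

Visit order: 9, 7, 11, 12, 10, 8, 5, 4, 3, 2, 14, 6, 13, 1, 0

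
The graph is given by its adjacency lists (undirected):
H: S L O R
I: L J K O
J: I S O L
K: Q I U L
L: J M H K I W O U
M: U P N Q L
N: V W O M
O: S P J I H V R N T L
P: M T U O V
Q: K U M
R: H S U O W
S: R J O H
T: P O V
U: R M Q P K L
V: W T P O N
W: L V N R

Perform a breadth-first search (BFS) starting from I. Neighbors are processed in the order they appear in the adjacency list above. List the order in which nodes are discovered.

Visit I; enqueue L, J, K, O → queue [L, J, K, O]
Visit L; enqueue M, H, W, U → queue [J, K, O, M, H, W, U]
Visit J; enqueue S → queue [K, O, M, H, W, U, S]
Visit K; enqueue Q → queue [O, M, H, W, U, S, Q]
Visit O; enqueue P, V, R, N, T → queue [M, H, W, U, S, Q, P, V, R, N, T]
Visit M → queue [H, W, U, S, Q, P, V, R, N, T]
Visit H → queue [W, U, S, Q, P, V, R, N, T]
Visit W → queue [U, S, Q, P, V, R, N, T]
Visit U → queue [S, Q, P, V, R, N, T]
Visit S → queue [Q, P, V, R, N, T]
Visit Q → queue [P, V, R, N, T]
Visit P → queue [V, R, N, T]
Visit V → queue [R, N, T]
Visit R → queue [N, T]
Visit N → queue [T]
Visit T → queue []

I, L, J, K, O, M, H, W, U, S, Q, P, V, R, N, T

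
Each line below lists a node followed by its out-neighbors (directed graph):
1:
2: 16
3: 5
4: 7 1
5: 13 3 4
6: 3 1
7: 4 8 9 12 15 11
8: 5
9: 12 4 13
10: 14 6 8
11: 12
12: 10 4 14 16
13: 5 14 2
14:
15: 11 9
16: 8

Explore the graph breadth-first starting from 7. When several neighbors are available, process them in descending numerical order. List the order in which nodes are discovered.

7 -> 15 -> 12 -> 11 -> 9 -> 8 -> 4 -> 16 -> 14 -> 10 -> 13 -> 5 -> 1 -> 6 -> 2 -> 3

Visit 7; enqueue 15, 12, 11, 9, 8, 4 → queue [15, 12, 11, 9, 8, 4]
Visit 15 → queue [12, 11, 9, 8, 4]
Visit 12; enqueue 16, 14, 10 → queue [11, 9, 8, 4, 16, 14, 10]
Visit 11 → queue [9, 8, 4, 16, 14, 10]
Visit 9; enqueue 13 → queue [8, 4, 16, 14, 10, 13]
Visit 8; enqueue 5 → queue [4, 16, 14, 10, 13, 5]
Visit 4; enqueue 1 → queue [16, 14, 10, 13, 5, 1]
Visit 16 → queue [14, 10, 13, 5, 1]
Visit 14 → queue [10, 13, 5, 1]
Visit 10; enqueue 6 → queue [13, 5, 1, 6]
Visit 13; enqueue 2 → queue [5, 1, 6, 2]
Visit 5; enqueue 3 → queue [1, 6, 2, 3]
Visit 1 → queue [6, 2, 3]
Visit 6 → queue [2, 3]
Visit 2 → queue [3]
Visit 3 → queue []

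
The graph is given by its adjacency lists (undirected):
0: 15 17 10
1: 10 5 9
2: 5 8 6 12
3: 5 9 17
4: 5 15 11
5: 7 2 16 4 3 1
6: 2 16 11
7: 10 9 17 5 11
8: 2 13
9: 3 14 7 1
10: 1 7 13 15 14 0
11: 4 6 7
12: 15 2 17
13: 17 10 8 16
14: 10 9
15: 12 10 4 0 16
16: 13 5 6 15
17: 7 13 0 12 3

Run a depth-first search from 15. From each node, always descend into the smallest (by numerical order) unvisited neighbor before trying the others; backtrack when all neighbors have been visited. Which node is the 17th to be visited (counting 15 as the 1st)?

16

Visit 15
15 → 0
0 → 10
10 → 1
1 → 5
5 → 2
2 → 6
6 → 11
11 → 4
11 → 7
7 → 9
9 → 3
3 → 17
17 → 12
17 → 13
13 → 8
13 → 16
9 → 14

Visit order: 15, 0, 10, 1, 5, 2, 6, 11, 4, 7, 9, 3, 17, 12, 13, 8, 16, 14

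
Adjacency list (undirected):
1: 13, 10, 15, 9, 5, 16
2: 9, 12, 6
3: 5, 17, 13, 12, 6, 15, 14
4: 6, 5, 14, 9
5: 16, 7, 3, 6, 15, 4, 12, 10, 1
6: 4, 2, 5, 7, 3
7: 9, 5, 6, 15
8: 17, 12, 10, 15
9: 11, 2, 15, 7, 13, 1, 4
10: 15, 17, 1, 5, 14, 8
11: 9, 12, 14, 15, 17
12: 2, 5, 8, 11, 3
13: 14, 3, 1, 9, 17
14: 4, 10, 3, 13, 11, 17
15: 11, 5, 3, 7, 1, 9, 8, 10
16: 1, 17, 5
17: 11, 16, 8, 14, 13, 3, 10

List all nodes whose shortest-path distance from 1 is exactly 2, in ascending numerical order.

2, 3, 4, 6, 7, 8, 11, 12, 14, 17

Level 0: 1
Level 1: 5, 9, 10, 13, 15, 16
Level 2: 2, 3, 4, 6, 7, 8, 11, 12, 14, 17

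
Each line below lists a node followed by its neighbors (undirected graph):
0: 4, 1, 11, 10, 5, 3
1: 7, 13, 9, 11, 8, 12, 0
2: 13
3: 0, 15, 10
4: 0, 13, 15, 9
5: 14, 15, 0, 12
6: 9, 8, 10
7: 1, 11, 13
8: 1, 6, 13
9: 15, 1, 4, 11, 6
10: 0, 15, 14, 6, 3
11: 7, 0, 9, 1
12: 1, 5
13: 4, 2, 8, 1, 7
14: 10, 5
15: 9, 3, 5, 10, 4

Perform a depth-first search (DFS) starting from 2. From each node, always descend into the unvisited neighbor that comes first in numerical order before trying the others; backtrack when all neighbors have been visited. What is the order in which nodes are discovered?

2, 13, 1, 0, 3, 10, 6, 8, 9, 4, 15, 5, 12, 14, 11, 7

Visit 2
2 → 13
13 → 1
1 → 0
0 → 3
3 → 10
10 → 6
6 → 8
6 → 9
9 → 4
4 → 15
15 → 5
5 → 12
5 → 14
9 → 11
11 → 7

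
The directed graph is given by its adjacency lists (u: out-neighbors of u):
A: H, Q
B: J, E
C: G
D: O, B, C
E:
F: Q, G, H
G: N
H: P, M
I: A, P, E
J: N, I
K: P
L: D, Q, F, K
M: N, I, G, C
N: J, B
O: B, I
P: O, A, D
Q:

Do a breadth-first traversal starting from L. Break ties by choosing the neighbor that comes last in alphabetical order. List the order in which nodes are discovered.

Visit L; enqueue Q, K, F, D → queue [Q, K, F, D]
Visit Q → queue [K, F, D]
Visit K; enqueue P → queue [F, D, P]
Visit F; enqueue H, G → queue [D, P, H, G]
Visit D; enqueue O, C, B → queue [P, H, G, O, C, B]
Visit P; enqueue A → queue [H, G, O, C, B, A]
Visit H; enqueue M → queue [G, O, C, B, A, M]
Visit G; enqueue N → queue [O, C, B, A, M, N]
Visit O; enqueue I → queue [C, B, A, M, N, I]
Visit C → queue [B, A, M, N, I]
Visit B; enqueue J, E → queue [A, M, N, I, J, E]
Visit A → queue [M, N, I, J, E]
Visit M → queue [N, I, J, E]
Visit N → queue [I, J, E]
Visit I → queue [J, E]
Visit J → queue [E]
Visit E → queue []

L, Q, K, F, D, P, H, G, O, C, B, A, M, N, I, J, E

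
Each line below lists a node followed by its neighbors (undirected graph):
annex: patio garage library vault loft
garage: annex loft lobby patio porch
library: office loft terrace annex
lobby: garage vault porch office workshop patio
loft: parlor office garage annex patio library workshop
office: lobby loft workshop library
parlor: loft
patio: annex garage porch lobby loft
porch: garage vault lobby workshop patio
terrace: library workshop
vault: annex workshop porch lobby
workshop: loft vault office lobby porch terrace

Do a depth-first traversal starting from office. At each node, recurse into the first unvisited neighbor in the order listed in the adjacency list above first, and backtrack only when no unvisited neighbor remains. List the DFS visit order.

Visit office
office → lobby
lobby → garage
garage → annex
annex → patio
patio → porch
porch → vault
vault → workshop
workshop → loft
loft → parlor
loft → library
library → terrace

office, lobby, garage, annex, patio, porch, vault, workshop, loft, parlor, library, terrace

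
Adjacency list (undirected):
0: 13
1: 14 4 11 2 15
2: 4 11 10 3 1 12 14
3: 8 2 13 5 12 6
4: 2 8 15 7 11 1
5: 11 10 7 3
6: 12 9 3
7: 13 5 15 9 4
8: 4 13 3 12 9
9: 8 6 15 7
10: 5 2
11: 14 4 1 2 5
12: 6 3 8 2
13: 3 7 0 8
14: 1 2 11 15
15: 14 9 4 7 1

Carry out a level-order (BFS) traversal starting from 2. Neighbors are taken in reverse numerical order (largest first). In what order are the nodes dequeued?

2, 14, 12, 11, 10, 4, 3, 1, 15, 8, 6, 5, 7, 13, 9, 0

Visit 2; enqueue 14, 12, 11, 10, 4, 3, 1 → queue [14, 12, 11, 10, 4, 3, 1]
Visit 14; enqueue 15 → queue [12, 11, 10, 4, 3, 1, 15]
Visit 12; enqueue 8, 6 → queue [11, 10, 4, 3, 1, 15, 8, 6]
Visit 11; enqueue 5 → queue [10, 4, 3, 1, 15, 8, 6, 5]
Visit 10 → queue [4, 3, 1, 15, 8, 6, 5]
Visit 4; enqueue 7 → queue [3, 1, 15, 8, 6, 5, 7]
Visit 3; enqueue 13 → queue [1, 15, 8, 6, 5, 7, 13]
Visit 1 → queue [15, 8, 6, 5, 7, 13]
Visit 15; enqueue 9 → queue [8, 6, 5, 7, 13, 9]
Visit 8 → queue [6, 5, 7, 13, 9]
Visit 6 → queue [5, 7, 13, 9]
Visit 5 → queue [7, 13, 9]
Visit 7 → queue [13, 9]
Visit 13; enqueue 0 → queue [9, 0]
Visit 9 → queue [0]
Visit 0 → queue []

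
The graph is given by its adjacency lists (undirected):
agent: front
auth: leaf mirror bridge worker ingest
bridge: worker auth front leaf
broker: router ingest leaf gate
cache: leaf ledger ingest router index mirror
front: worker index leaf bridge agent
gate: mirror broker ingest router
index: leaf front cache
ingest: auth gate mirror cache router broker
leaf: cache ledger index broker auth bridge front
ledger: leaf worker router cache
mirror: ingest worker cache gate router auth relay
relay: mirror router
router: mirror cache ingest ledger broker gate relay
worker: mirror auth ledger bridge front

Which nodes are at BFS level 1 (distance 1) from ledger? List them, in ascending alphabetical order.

Level 0: ledger
Level 1: cache, leaf, router, worker
Level 2: auth, bridge, broker, front, gate, index, ingest, mirror, relay
Level 3: agent

cache, leaf, router, worker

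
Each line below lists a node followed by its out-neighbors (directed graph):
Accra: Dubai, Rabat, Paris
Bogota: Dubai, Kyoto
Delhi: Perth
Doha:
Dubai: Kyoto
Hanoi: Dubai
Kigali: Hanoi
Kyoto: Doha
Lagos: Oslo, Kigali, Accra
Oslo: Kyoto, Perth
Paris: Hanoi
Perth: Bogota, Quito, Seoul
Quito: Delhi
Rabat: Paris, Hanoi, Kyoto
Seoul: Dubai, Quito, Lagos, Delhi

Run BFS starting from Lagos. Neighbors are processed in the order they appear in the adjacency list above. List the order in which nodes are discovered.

Visit Lagos; enqueue Oslo, Kigali, Accra → queue [Oslo, Kigali, Accra]
Visit Oslo; enqueue Kyoto, Perth → queue [Kigali, Accra, Kyoto, Perth]
Visit Kigali; enqueue Hanoi → queue [Accra, Kyoto, Perth, Hanoi]
Visit Accra; enqueue Dubai, Rabat, Paris → queue [Kyoto, Perth, Hanoi, Dubai, Rabat, Paris]
Visit Kyoto; enqueue Doha → queue [Perth, Hanoi, Dubai, Rabat, Paris, Doha]
Visit Perth; enqueue Bogota, Quito, Seoul → queue [Hanoi, Dubai, Rabat, Paris, Doha, Bogota, Quito, Seoul]
Visit Hanoi → queue [Dubai, Rabat, Paris, Doha, Bogota, Quito, Seoul]
Visit Dubai → queue [Rabat, Paris, Doha, Bogota, Quito, Seoul]
Visit Rabat → queue [Paris, Doha, Bogota, Quito, Seoul]
Visit Paris → queue [Doha, Bogota, Quito, Seoul]
Visit Doha → queue [Bogota, Quito, Seoul]
Visit Bogota → queue [Quito, Seoul]
Visit Quito; enqueue Delhi → queue [Seoul, Delhi]
Visit Seoul → queue [Delhi]
Visit Delhi → queue []

Lagos -> Oslo -> Kigali -> Accra -> Kyoto -> Perth -> Hanoi -> Dubai -> Rabat -> Paris -> Doha -> Bogota -> Quito -> Seoul -> Delhi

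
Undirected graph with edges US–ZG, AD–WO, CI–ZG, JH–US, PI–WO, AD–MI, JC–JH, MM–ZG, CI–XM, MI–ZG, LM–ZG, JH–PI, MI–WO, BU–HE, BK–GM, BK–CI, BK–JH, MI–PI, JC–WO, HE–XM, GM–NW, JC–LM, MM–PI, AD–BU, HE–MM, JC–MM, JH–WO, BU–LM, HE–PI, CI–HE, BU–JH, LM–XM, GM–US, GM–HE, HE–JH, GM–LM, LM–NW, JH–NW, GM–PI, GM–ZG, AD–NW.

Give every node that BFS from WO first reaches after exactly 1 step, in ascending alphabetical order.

AD, JC, JH, MI, PI

Level 0: WO
Level 1: AD, JC, JH, MI, PI
Level 2: BK, BU, GM, HE, LM, MM, NW, US, ZG
Level 3: CI, XM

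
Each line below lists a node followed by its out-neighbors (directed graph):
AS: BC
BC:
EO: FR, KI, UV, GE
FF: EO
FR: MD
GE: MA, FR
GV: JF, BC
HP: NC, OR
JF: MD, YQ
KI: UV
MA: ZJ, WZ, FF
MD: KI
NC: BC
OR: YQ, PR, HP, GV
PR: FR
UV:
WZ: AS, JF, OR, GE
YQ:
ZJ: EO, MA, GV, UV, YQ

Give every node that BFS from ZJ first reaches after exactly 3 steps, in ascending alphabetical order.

AS, MD, OR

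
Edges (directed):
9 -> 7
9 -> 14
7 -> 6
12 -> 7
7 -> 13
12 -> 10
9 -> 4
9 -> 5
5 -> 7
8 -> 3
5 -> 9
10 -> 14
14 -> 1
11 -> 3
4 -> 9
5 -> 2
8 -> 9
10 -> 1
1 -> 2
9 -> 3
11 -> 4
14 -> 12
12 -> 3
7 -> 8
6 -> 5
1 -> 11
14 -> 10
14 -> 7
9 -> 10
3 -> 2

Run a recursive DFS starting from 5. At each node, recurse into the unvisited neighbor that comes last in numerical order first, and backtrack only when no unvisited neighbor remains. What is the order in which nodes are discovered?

5 -> 9 -> 14 -> 12 -> 10 -> 1 -> 11 -> 4 -> 3 -> 2 -> 7 -> 13 -> 8 -> 6

Visit 5
5 → 9
9 → 14
14 → 12
12 → 10
10 → 1
1 → 11
11 → 4
11 → 3
3 → 2
12 → 7
7 → 13
7 → 8
7 → 6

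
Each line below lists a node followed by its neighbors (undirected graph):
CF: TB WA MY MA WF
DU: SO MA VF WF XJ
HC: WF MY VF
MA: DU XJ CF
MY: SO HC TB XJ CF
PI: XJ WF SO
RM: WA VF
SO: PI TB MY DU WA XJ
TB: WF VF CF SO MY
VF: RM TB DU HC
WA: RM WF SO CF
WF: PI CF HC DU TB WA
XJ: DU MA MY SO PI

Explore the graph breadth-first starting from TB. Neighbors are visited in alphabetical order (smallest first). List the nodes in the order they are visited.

TB, CF, MY, SO, VF, WF, MA, WA, HC, XJ, DU, PI, RM

Visit TB; enqueue CF, MY, SO, VF, WF → queue [CF, MY, SO, VF, WF]
Visit CF; enqueue MA, WA → queue [MY, SO, VF, WF, MA, WA]
Visit MY; enqueue HC, XJ → queue [SO, VF, WF, MA, WA, HC, XJ]
Visit SO; enqueue DU, PI → queue [VF, WF, MA, WA, HC, XJ, DU, PI]
Visit VF; enqueue RM → queue [WF, MA, WA, HC, XJ, DU, PI, RM]
Visit WF → queue [MA, WA, HC, XJ, DU, PI, RM]
Visit MA → queue [WA, HC, XJ, DU, PI, RM]
Visit WA → queue [HC, XJ, DU, PI, RM]
Visit HC → queue [XJ, DU, PI, RM]
Visit XJ → queue [DU, PI, RM]
Visit DU → queue [PI, RM]
Visit PI → queue [RM]
Visit RM → queue []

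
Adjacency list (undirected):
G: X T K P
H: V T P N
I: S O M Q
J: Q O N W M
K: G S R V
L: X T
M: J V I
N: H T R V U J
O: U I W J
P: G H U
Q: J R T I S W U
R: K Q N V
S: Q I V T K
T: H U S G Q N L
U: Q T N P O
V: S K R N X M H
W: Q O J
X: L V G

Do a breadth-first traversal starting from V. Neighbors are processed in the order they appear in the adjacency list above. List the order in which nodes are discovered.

Visit V; enqueue S, K, R, N, X, M, H → queue [S, K, R, N, X, M, H]
Visit S; enqueue Q, I, T → queue [K, R, N, X, M, H, Q, I, T]
Visit K; enqueue G → queue [R, N, X, M, H, Q, I, T, G]
Visit R → queue [N, X, M, H, Q, I, T, G]
Visit N; enqueue U, J → queue [X, M, H, Q, I, T, G, U, J]
Visit X; enqueue L → queue [M, H, Q, I, T, G, U, J, L]
Visit M → queue [H, Q, I, T, G, U, J, L]
Visit H; enqueue P → queue [Q, I, T, G, U, J, L, P]
Visit Q; enqueue W → queue [I, T, G, U, J, L, P, W]
Visit I; enqueue O → queue [T, G, U, J, L, P, W, O]
Visit T → queue [G, U, J, L, P, W, O]
Visit G → queue [U, J, L, P, W, O]
Visit U → queue [J, L, P, W, O]
Visit J → queue [L, P, W, O]
Visit L → queue [P, W, O]
Visit P → queue [W, O]
Visit W → queue [O]
Visit O → queue []

V, S, K, R, N, X, M, H, Q, I, T, G, U, J, L, P, W, O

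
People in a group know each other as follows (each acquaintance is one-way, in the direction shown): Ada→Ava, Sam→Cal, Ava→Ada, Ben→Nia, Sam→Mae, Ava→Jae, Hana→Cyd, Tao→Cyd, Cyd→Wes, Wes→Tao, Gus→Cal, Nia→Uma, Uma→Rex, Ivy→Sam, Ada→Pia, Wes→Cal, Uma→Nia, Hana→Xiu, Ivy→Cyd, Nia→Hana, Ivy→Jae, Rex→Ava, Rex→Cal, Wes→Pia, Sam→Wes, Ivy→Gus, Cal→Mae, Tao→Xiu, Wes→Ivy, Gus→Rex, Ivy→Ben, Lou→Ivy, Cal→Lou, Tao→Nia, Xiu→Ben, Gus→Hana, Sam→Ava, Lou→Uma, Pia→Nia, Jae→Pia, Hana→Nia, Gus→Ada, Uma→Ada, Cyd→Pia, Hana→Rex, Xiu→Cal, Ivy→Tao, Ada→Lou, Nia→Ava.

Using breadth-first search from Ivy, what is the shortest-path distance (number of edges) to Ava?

2

Level 0: Ivy
Level 1: Ben, Cyd, Gus, Jae, Sam, Tao
Level 2: Ada, Ava, Cal, Hana, Mae, Nia, Pia, Rex, Wes, Xiu
Level 3: Lou, Uma
Ava first appears at level 2.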